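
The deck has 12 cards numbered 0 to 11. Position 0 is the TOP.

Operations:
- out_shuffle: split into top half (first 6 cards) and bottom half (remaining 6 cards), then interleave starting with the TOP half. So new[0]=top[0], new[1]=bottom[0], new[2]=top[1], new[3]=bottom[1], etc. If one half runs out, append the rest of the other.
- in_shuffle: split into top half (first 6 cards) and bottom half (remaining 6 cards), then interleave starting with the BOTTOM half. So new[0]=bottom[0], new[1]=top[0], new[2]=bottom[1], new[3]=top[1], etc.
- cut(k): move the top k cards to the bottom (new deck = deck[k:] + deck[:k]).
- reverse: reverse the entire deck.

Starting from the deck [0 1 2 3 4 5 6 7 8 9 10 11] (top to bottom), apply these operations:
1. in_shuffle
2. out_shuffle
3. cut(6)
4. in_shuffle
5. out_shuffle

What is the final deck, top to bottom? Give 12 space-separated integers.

After op 1 (in_shuffle): [6 0 7 1 8 2 9 3 10 4 11 5]
After op 2 (out_shuffle): [6 9 0 3 7 10 1 4 8 11 2 5]
After op 3 (cut(6)): [1 4 8 11 2 5 6 9 0 3 7 10]
After op 4 (in_shuffle): [6 1 9 4 0 8 3 11 7 2 10 5]
After op 5 (out_shuffle): [6 3 1 11 9 7 4 2 0 10 8 5]

Answer: 6 3 1 11 9 7 4 2 0 10 8 5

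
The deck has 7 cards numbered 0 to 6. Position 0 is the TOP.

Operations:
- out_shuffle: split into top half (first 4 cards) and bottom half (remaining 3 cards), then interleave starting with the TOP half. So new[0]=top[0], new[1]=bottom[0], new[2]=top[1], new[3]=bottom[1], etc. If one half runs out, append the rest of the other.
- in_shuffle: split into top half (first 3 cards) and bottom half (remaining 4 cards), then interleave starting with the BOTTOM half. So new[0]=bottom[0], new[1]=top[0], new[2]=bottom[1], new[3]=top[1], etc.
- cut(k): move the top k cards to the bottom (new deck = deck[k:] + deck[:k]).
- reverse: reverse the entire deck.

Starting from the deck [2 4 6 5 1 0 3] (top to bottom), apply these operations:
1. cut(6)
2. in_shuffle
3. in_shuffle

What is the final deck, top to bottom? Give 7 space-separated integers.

Answer: 2 6 1 3 4 5 0

Derivation:
After op 1 (cut(6)): [3 2 4 6 5 1 0]
After op 2 (in_shuffle): [6 3 5 2 1 4 0]
After op 3 (in_shuffle): [2 6 1 3 4 5 0]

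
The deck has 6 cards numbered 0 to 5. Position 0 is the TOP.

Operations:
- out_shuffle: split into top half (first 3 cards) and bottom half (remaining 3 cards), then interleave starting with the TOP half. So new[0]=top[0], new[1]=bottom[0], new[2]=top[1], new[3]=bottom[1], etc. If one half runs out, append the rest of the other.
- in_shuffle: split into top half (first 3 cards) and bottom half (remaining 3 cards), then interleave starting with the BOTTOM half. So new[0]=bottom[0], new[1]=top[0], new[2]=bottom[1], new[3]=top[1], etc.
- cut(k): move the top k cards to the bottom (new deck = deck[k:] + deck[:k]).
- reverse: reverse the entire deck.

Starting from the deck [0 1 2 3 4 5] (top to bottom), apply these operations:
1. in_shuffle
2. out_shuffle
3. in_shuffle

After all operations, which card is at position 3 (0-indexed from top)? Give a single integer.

Answer: 1

Derivation:
After op 1 (in_shuffle): [3 0 4 1 5 2]
After op 2 (out_shuffle): [3 1 0 5 4 2]
After op 3 (in_shuffle): [5 3 4 1 2 0]
Position 3: card 1.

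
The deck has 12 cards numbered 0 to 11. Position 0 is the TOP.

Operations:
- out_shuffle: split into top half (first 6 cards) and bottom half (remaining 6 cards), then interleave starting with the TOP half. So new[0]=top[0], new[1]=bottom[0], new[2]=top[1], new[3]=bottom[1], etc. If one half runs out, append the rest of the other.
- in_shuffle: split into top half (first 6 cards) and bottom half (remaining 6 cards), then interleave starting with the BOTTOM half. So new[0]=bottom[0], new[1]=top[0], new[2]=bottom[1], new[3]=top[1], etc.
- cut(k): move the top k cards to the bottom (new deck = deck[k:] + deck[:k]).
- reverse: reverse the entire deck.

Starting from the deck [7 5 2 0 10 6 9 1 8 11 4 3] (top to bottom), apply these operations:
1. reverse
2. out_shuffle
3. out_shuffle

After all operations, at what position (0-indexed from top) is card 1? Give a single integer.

After op 1 (reverse): [3 4 11 8 1 9 6 10 0 2 5 7]
After op 2 (out_shuffle): [3 6 4 10 11 0 8 2 1 5 9 7]
After op 3 (out_shuffle): [3 8 6 2 4 1 10 5 11 9 0 7]
Card 1 is at position 5.

Answer: 5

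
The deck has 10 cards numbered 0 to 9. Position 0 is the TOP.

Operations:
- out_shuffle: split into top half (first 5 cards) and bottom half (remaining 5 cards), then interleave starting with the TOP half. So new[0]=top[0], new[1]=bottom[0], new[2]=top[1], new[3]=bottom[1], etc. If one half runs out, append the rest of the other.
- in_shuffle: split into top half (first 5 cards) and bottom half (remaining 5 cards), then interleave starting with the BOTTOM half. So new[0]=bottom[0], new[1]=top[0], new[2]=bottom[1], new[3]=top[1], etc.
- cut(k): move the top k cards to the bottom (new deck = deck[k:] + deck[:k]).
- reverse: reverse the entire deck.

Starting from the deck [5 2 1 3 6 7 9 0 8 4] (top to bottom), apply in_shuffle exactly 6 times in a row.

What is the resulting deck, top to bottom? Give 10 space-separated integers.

Answer: 6 4 3 8 1 0 2 9 5 7

Derivation:
After op 1 (in_shuffle): [7 5 9 2 0 1 8 3 4 6]
After op 2 (in_shuffle): [1 7 8 5 3 9 4 2 6 0]
After op 3 (in_shuffle): [9 1 4 7 2 8 6 5 0 3]
After op 4 (in_shuffle): [8 9 6 1 5 4 0 7 3 2]
After op 5 (in_shuffle): [4 8 0 9 7 6 3 1 2 5]
After op 6 (in_shuffle): [6 4 3 8 1 0 2 9 5 7]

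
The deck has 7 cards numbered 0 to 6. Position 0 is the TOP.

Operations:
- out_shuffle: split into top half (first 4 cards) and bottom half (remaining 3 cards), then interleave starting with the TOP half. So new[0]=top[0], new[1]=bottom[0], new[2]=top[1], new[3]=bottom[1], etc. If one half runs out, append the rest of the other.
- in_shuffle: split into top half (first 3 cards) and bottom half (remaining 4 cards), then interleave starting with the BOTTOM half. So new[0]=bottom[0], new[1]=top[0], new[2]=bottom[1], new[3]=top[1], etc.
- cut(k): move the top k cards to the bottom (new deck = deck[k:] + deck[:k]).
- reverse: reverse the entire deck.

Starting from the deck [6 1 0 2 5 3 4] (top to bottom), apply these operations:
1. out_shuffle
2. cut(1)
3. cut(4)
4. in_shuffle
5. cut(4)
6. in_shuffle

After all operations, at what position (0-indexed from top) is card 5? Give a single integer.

Answer: 0

Derivation:
After op 1 (out_shuffle): [6 5 1 3 0 4 2]
After op 2 (cut(1)): [5 1 3 0 4 2 6]
After op 3 (cut(4)): [4 2 6 5 1 3 0]
After op 4 (in_shuffle): [5 4 1 2 3 6 0]
After op 5 (cut(4)): [3 6 0 5 4 1 2]
After op 6 (in_shuffle): [5 3 4 6 1 0 2]
Card 5 is at position 0.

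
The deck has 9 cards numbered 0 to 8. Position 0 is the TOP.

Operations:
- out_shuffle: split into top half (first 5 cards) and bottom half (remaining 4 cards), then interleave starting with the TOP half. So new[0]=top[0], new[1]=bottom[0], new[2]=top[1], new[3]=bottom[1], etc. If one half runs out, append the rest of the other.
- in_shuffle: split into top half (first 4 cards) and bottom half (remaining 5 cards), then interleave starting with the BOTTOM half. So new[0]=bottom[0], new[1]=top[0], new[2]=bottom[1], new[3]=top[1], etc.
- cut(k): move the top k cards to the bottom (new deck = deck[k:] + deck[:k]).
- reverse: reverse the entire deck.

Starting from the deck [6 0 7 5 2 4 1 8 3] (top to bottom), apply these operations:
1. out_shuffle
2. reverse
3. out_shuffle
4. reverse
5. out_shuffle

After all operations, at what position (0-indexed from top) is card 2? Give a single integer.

Answer: 7

Derivation:
After op 1 (out_shuffle): [6 4 0 1 7 8 5 3 2]
After op 2 (reverse): [2 3 5 8 7 1 0 4 6]
After op 3 (out_shuffle): [2 1 3 0 5 4 8 6 7]
After op 4 (reverse): [7 6 8 4 5 0 3 1 2]
After op 5 (out_shuffle): [7 0 6 3 8 1 4 2 5]
Card 2 is at position 7.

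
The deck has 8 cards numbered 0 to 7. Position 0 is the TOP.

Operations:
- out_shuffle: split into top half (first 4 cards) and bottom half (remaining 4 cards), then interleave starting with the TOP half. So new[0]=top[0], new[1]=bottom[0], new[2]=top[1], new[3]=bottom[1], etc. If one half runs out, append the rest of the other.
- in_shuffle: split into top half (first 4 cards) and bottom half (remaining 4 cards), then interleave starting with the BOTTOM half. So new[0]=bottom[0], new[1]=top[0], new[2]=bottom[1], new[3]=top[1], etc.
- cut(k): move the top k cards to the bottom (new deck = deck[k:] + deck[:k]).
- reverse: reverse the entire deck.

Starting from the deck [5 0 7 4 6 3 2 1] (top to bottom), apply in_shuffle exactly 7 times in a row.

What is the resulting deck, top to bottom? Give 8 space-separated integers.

Answer: 6 5 3 0 2 7 1 4

Derivation:
After op 1 (in_shuffle): [6 5 3 0 2 7 1 4]
After op 2 (in_shuffle): [2 6 7 5 1 3 4 0]
After op 3 (in_shuffle): [1 2 3 6 4 7 0 5]
After op 4 (in_shuffle): [4 1 7 2 0 3 5 6]
After op 5 (in_shuffle): [0 4 3 1 5 7 6 2]
After op 6 (in_shuffle): [5 0 7 4 6 3 2 1]
After op 7 (in_shuffle): [6 5 3 0 2 7 1 4]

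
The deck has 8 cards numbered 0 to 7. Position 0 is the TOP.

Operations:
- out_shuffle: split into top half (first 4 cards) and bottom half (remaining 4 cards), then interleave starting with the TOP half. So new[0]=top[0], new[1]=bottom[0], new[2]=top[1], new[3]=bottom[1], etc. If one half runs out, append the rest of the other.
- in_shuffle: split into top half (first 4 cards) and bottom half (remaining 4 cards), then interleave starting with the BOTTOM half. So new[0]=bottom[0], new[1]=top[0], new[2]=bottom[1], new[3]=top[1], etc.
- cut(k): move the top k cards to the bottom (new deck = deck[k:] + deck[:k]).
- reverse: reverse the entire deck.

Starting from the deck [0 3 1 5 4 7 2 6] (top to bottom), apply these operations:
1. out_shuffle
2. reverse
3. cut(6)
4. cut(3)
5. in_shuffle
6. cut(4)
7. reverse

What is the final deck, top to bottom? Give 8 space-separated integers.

Answer: 2 4 5 3 7 6 1 0

Derivation:
After op 1 (out_shuffle): [0 4 3 7 1 2 5 6]
After op 2 (reverse): [6 5 2 1 7 3 4 0]
After op 3 (cut(6)): [4 0 6 5 2 1 7 3]
After op 4 (cut(3)): [5 2 1 7 3 4 0 6]
After op 5 (in_shuffle): [3 5 4 2 0 1 6 7]
After op 6 (cut(4)): [0 1 6 7 3 5 4 2]
After op 7 (reverse): [2 4 5 3 7 6 1 0]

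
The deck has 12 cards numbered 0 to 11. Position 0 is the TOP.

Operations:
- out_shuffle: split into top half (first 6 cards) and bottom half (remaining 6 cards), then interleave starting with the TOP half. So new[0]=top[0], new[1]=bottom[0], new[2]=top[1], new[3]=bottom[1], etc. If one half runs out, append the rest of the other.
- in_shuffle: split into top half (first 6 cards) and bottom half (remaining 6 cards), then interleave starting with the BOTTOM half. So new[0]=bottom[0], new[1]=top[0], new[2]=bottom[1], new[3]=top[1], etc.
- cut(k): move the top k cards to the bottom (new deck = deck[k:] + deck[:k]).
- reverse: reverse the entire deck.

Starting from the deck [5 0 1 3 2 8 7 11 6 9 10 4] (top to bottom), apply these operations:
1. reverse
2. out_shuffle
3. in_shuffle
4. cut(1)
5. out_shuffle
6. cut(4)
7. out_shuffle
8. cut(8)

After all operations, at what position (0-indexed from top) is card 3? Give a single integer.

After op 1 (reverse): [4 10 9 6 11 7 8 2 3 1 0 5]
After op 2 (out_shuffle): [4 8 10 2 9 3 6 1 11 0 7 5]
After op 3 (in_shuffle): [6 4 1 8 11 10 0 2 7 9 5 3]
After op 4 (cut(1)): [4 1 8 11 10 0 2 7 9 5 3 6]
After op 5 (out_shuffle): [4 2 1 7 8 9 11 5 10 3 0 6]
After op 6 (cut(4)): [8 9 11 5 10 3 0 6 4 2 1 7]
After op 7 (out_shuffle): [8 0 9 6 11 4 5 2 10 1 3 7]
After op 8 (cut(8)): [10 1 3 7 8 0 9 6 11 4 5 2]
Card 3 is at position 2.

Answer: 2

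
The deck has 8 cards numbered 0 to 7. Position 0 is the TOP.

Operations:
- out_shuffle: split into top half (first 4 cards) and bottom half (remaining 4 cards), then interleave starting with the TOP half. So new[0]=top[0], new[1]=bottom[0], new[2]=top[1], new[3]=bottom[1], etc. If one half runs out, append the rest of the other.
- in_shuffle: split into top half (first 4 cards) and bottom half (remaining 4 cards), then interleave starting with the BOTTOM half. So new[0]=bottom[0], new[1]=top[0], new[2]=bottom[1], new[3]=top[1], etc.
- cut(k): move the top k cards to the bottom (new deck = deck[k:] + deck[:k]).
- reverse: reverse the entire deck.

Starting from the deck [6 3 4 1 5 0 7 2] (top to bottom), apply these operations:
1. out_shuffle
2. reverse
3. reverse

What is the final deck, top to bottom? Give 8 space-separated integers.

After op 1 (out_shuffle): [6 5 3 0 4 7 1 2]
After op 2 (reverse): [2 1 7 4 0 3 5 6]
After op 3 (reverse): [6 5 3 0 4 7 1 2]

Answer: 6 5 3 0 4 7 1 2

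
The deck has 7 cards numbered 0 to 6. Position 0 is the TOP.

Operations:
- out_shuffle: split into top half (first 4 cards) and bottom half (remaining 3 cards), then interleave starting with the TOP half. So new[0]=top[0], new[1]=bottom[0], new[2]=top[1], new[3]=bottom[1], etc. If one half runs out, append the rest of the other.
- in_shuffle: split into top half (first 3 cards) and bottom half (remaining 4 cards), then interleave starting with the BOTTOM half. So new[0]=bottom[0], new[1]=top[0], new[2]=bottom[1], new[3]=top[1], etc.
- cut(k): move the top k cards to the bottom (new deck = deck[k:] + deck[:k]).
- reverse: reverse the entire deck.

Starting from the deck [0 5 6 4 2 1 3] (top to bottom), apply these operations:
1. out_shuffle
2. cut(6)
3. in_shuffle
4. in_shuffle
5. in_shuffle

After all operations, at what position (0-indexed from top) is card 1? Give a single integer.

After op 1 (out_shuffle): [0 2 5 1 6 3 4]
After op 2 (cut(6)): [4 0 2 5 1 6 3]
After op 3 (in_shuffle): [5 4 1 0 6 2 3]
After op 4 (in_shuffle): [0 5 6 4 2 1 3]
After op 5 (in_shuffle): [4 0 2 5 1 6 3]
Card 1 is at position 4.

Answer: 4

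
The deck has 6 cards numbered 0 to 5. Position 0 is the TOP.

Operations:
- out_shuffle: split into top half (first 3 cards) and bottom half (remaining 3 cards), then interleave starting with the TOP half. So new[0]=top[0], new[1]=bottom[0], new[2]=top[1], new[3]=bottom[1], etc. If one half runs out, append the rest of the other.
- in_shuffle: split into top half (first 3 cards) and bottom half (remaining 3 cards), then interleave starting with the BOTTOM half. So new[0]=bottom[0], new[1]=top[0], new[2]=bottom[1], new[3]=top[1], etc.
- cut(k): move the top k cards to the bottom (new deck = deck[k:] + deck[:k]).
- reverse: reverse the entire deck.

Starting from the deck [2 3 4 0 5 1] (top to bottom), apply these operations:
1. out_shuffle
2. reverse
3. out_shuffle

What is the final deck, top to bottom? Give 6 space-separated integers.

After op 1 (out_shuffle): [2 0 3 5 4 1]
After op 2 (reverse): [1 4 5 3 0 2]
After op 3 (out_shuffle): [1 3 4 0 5 2]

Answer: 1 3 4 0 5 2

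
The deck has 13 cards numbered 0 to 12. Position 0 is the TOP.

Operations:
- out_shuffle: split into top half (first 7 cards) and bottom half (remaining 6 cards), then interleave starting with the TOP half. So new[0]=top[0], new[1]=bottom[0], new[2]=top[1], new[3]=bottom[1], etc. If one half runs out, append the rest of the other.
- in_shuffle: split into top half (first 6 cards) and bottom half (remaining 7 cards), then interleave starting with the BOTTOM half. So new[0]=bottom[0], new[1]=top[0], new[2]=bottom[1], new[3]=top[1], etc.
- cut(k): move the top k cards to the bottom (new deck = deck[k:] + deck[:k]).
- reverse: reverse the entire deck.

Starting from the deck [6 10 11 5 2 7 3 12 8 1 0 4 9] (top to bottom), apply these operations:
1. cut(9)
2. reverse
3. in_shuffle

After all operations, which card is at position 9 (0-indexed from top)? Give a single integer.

Answer: 2

Derivation:
After op 1 (cut(9)): [1 0 4 9 6 10 11 5 2 7 3 12 8]
After op 2 (reverse): [8 12 3 7 2 5 11 10 6 9 4 0 1]
After op 3 (in_shuffle): [11 8 10 12 6 3 9 7 4 2 0 5 1]
Position 9: card 2.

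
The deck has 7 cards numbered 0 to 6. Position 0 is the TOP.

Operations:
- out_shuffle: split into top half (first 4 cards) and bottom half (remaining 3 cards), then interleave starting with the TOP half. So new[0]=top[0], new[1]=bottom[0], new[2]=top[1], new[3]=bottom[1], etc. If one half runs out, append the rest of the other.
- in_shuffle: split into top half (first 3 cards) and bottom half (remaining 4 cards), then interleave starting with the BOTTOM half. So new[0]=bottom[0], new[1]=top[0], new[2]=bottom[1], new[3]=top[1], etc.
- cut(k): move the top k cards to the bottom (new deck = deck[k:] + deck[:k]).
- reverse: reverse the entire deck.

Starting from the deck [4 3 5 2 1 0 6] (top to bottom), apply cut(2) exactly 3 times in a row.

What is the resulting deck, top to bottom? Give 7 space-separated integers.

Answer: 6 4 3 5 2 1 0

Derivation:
After op 1 (cut(2)): [5 2 1 0 6 4 3]
After op 2 (cut(2)): [1 0 6 4 3 5 2]
After op 3 (cut(2)): [6 4 3 5 2 1 0]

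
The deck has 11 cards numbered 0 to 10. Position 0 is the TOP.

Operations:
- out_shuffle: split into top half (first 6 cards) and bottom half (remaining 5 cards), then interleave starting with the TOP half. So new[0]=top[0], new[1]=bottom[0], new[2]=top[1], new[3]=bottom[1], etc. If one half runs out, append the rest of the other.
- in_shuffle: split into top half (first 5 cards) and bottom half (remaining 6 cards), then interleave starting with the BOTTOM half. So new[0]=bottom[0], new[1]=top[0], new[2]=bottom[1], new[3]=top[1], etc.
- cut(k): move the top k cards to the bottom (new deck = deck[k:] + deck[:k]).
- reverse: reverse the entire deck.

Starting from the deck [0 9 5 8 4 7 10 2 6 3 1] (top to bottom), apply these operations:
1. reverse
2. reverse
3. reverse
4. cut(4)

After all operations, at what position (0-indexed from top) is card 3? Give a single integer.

Answer: 8

Derivation:
After op 1 (reverse): [1 3 6 2 10 7 4 8 5 9 0]
After op 2 (reverse): [0 9 5 8 4 7 10 2 6 3 1]
After op 3 (reverse): [1 3 6 2 10 7 4 8 5 9 0]
After op 4 (cut(4)): [10 7 4 8 5 9 0 1 3 6 2]
Card 3 is at position 8.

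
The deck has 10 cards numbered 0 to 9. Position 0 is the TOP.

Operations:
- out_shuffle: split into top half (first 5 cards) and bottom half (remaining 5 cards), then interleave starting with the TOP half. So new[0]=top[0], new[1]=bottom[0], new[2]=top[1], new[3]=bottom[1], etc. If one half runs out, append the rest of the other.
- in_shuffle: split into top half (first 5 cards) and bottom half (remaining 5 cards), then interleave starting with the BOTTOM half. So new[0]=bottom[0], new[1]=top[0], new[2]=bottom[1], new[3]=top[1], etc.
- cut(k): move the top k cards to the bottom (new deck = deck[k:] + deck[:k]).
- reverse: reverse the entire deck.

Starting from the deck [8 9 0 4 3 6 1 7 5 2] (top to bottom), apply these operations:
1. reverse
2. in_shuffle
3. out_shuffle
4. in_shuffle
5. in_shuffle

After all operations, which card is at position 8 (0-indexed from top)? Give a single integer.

After op 1 (reverse): [2 5 7 1 6 3 4 0 9 8]
After op 2 (in_shuffle): [3 2 4 5 0 7 9 1 8 6]
After op 3 (out_shuffle): [3 7 2 9 4 1 5 8 0 6]
After op 4 (in_shuffle): [1 3 5 7 8 2 0 9 6 4]
After op 5 (in_shuffle): [2 1 0 3 9 5 6 7 4 8]
Position 8: card 4.

Answer: 4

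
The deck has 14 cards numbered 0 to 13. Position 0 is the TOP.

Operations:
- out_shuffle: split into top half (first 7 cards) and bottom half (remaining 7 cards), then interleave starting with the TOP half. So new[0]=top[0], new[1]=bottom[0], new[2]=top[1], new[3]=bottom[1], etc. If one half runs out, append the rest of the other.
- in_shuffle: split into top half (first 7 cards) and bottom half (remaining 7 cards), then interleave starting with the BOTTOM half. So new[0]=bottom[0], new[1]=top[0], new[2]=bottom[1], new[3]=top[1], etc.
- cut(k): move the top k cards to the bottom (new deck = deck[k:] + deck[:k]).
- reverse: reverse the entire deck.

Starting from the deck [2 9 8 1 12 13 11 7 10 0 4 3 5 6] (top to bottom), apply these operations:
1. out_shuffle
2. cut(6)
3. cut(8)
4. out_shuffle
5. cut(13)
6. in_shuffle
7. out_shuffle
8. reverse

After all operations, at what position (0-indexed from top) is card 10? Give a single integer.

Answer: 13

Derivation:
After op 1 (out_shuffle): [2 7 9 10 8 0 1 4 12 3 13 5 11 6]
After op 2 (cut(6)): [1 4 12 3 13 5 11 6 2 7 9 10 8 0]
After op 3 (cut(8)): [2 7 9 10 8 0 1 4 12 3 13 5 11 6]
After op 4 (out_shuffle): [2 4 7 12 9 3 10 13 8 5 0 11 1 6]
After op 5 (cut(13)): [6 2 4 7 12 9 3 10 13 8 5 0 11 1]
After op 6 (in_shuffle): [10 6 13 2 8 4 5 7 0 12 11 9 1 3]
After op 7 (out_shuffle): [10 7 6 0 13 12 2 11 8 9 4 1 5 3]
After op 8 (reverse): [3 5 1 4 9 8 11 2 12 13 0 6 7 10]
Card 10 is at position 13.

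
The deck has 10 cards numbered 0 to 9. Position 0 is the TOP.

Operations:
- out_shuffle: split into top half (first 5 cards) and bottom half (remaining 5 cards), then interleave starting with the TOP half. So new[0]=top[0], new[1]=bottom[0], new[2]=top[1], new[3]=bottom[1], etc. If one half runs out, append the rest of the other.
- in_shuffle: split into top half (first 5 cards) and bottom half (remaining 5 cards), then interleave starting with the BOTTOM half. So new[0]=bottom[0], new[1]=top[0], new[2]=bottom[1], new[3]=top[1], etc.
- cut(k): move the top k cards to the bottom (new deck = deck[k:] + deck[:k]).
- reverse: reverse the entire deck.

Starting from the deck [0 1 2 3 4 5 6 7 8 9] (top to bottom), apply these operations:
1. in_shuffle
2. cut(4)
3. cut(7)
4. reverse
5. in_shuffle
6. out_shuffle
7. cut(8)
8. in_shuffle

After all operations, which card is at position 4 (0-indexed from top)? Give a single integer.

After op 1 (in_shuffle): [5 0 6 1 7 2 8 3 9 4]
After op 2 (cut(4)): [7 2 8 3 9 4 5 0 6 1]
After op 3 (cut(7)): [0 6 1 7 2 8 3 9 4 5]
After op 4 (reverse): [5 4 9 3 8 2 7 1 6 0]
After op 5 (in_shuffle): [2 5 7 4 1 9 6 3 0 8]
After op 6 (out_shuffle): [2 9 5 6 7 3 4 0 1 8]
After op 7 (cut(8)): [1 8 2 9 5 6 7 3 4 0]
After op 8 (in_shuffle): [6 1 7 8 3 2 4 9 0 5]
Position 4: card 3.

Answer: 3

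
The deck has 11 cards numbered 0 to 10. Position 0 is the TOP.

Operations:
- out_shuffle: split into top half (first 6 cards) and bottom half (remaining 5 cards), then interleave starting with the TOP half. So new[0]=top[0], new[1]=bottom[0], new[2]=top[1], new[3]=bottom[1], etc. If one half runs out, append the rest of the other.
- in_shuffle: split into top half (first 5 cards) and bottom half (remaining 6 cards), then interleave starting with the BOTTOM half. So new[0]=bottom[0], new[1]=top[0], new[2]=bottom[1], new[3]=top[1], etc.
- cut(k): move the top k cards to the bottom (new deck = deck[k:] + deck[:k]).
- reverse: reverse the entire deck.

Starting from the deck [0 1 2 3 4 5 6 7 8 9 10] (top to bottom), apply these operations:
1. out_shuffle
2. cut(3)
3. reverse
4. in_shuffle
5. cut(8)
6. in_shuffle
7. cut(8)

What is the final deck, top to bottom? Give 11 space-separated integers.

Answer: 8 1 5 9 2 6 10 3 7 0 4

Derivation:
After op 1 (out_shuffle): [0 6 1 7 2 8 3 9 4 10 5]
After op 2 (cut(3)): [7 2 8 3 9 4 10 5 0 6 1]
After op 3 (reverse): [1 6 0 5 10 4 9 3 8 2 7]
After op 4 (in_shuffle): [4 1 9 6 3 0 8 5 2 10 7]
After op 5 (cut(8)): [2 10 7 4 1 9 6 3 0 8 5]
After op 6 (in_shuffle): [9 2 6 10 3 7 0 4 8 1 5]
After op 7 (cut(8)): [8 1 5 9 2 6 10 3 7 0 4]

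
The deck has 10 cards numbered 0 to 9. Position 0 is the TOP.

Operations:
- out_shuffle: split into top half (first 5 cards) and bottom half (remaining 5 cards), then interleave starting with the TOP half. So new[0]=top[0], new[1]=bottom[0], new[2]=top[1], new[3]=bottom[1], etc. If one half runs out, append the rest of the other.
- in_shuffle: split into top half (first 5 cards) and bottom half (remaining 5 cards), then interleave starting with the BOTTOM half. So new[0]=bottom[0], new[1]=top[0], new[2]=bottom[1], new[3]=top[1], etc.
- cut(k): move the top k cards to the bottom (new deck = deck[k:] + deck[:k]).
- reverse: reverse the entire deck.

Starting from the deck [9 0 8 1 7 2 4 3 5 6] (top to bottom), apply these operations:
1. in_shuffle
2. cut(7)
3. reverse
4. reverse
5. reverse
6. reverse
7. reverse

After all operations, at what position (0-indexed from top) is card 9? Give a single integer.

Answer: 5

Derivation:
After op 1 (in_shuffle): [2 9 4 0 3 8 5 1 6 7]
After op 2 (cut(7)): [1 6 7 2 9 4 0 3 8 5]
After op 3 (reverse): [5 8 3 0 4 9 2 7 6 1]
After op 4 (reverse): [1 6 7 2 9 4 0 3 8 5]
After op 5 (reverse): [5 8 3 0 4 9 2 7 6 1]
After op 6 (reverse): [1 6 7 2 9 4 0 3 8 5]
After op 7 (reverse): [5 8 3 0 4 9 2 7 6 1]
Card 9 is at position 5.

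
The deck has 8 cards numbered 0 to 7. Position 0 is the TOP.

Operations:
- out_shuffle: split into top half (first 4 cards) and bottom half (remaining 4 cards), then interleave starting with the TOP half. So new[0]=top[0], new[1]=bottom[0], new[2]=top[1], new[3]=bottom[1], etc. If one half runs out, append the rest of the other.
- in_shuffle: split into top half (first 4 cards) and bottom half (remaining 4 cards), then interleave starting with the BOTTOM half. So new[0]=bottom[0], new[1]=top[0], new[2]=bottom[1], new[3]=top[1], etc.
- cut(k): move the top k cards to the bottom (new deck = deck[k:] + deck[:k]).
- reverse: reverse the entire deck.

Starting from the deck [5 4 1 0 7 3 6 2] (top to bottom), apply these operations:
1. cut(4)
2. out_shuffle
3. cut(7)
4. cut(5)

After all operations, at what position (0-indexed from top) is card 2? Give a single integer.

Answer: 2

Derivation:
After op 1 (cut(4)): [7 3 6 2 5 4 1 0]
After op 2 (out_shuffle): [7 5 3 4 6 1 2 0]
After op 3 (cut(7)): [0 7 5 3 4 6 1 2]
After op 4 (cut(5)): [6 1 2 0 7 5 3 4]
Card 2 is at position 2.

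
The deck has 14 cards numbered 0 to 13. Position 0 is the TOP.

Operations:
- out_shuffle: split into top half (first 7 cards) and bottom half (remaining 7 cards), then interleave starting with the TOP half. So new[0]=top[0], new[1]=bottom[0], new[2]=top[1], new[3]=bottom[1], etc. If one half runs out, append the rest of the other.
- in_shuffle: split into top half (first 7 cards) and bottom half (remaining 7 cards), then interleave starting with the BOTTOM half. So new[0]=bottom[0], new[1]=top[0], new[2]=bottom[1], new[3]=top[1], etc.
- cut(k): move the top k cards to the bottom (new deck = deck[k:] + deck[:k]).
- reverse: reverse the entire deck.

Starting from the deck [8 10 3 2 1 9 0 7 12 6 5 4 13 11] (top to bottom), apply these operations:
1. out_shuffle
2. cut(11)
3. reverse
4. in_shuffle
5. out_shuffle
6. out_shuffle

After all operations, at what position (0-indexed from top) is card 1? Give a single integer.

After op 1 (out_shuffle): [8 7 10 12 3 6 2 5 1 4 9 13 0 11]
After op 2 (cut(11)): [13 0 11 8 7 10 12 3 6 2 5 1 4 9]
After op 3 (reverse): [9 4 1 5 2 6 3 12 10 7 8 11 0 13]
After op 4 (in_shuffle): [12 9 10 4 7 1 8 5 11 2 0 6 13 3]
After op 5 (out_shuffle): [12 5 9 11 10 2 4 0 7 6 1 13 8 3]
After op 6 (out_shuffle): [12 0 5 7 9 6 11 1 10 13 2 8 4 3]
Card 1 is at position 7.

Answer: 7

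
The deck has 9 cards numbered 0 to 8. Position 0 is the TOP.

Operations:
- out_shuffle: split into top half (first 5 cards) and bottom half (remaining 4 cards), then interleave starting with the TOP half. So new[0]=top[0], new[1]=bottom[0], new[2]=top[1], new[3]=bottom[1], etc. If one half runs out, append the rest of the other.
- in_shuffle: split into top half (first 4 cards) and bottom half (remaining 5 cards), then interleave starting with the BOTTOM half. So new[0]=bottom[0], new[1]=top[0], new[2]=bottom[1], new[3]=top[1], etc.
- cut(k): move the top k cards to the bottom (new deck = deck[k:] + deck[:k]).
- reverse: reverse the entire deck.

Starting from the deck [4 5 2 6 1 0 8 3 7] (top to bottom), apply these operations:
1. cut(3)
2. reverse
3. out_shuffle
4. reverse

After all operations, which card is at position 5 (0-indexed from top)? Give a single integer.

Answer: 0

Derivation:
After op 1 (cut(3)): [6 1 0 8 3 7 4 5 2]
After op 2 (reverse): [2 5 4 7 3 8 0 1 6]
After op 3 (out_shuffle): [2 8 5 0 4 1 7 6 3]
After op 4 (reverse): [3 6 7 1 4 0 5 8 2]
Position 5: card 0.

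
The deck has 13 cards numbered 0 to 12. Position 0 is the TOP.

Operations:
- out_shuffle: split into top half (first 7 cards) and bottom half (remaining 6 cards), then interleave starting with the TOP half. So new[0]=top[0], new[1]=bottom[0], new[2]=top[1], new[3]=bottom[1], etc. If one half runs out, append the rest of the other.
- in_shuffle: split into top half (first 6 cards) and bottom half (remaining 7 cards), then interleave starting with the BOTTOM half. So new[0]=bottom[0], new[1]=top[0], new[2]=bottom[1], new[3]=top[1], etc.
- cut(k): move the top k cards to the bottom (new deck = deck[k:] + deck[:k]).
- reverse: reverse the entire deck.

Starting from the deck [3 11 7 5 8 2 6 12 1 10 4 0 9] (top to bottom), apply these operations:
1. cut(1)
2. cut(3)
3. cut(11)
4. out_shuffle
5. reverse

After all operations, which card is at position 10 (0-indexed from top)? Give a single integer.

Answer: 5

Derivation:
After op 1 (cut(1)): [11 7 5 8 2 6 12 1 10 4 0 9 3]
After op 2 (cut(3)): [8 2 6 12 1 10 4 0 9 3 11 7 5]
After op 3 (cut(11)): [7 5 8 2 6 12 1 10 4 0 9 3 11]
After op 4 (out_shuffle): [7 10 5 4 8 0 2 9 6 3 12 11 1]
After op 5 (reverse): [1 11 12 3 6 9 2 0 8 4 5 10 7]
Position 10: card 5.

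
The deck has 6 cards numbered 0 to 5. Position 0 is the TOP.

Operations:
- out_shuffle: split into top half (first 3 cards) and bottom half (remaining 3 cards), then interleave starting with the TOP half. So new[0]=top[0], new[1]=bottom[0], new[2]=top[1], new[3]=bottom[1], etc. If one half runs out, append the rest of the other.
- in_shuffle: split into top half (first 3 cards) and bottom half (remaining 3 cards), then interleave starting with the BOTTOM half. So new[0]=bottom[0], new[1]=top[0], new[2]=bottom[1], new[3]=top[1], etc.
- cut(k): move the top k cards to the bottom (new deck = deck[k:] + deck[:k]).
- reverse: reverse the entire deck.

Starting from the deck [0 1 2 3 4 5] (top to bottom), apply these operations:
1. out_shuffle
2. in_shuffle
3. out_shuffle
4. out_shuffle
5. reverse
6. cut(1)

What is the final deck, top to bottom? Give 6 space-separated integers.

Answer: 0 2 3 5 4 1

Derivation:
After op 1 (out_shuffle): [0 3 1 4 2 5]
After op 2 (in_shuffle): [4 0 2 3 5 1]
After op 3 (out_shuffle): [4 3 0 5 2 1]
After op 4 (out_shuffle): [4 5 3 2 0 1]
After op 5 (reverse): [1 0 2 3 5 4]
After op 6 (cut(1)): [0 2 3 5 4 1]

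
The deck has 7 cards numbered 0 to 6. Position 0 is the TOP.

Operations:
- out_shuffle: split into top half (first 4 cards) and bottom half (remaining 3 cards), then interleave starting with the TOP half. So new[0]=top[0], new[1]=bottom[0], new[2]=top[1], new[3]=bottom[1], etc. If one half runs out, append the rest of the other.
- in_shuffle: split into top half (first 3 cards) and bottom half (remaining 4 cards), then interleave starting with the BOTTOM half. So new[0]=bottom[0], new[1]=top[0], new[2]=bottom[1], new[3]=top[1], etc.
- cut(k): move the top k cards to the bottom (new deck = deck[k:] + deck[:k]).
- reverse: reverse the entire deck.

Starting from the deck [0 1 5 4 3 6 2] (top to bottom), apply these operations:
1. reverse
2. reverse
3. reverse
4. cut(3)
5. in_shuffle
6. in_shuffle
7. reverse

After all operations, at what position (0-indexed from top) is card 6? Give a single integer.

After op 1 (reverse): [2 6 3 4 5 1 0]
After op 2 (reverse): [0 1 5 4 3 6 2]
After op 3 (reverse): [2 6 3 4 5 1 0]
After op 4 (cut(3)): [4 5 1 0 2 6 3]
After op 5 (in_shuffle): [0 4 2 5 6 1 3]
After op 6 (in_shuffle): [5 0 6 4 1 2 3]
After op 7 (reverse): [3 2 1 4 6 0 5]
Card 6 is at position 4.

Answer: 4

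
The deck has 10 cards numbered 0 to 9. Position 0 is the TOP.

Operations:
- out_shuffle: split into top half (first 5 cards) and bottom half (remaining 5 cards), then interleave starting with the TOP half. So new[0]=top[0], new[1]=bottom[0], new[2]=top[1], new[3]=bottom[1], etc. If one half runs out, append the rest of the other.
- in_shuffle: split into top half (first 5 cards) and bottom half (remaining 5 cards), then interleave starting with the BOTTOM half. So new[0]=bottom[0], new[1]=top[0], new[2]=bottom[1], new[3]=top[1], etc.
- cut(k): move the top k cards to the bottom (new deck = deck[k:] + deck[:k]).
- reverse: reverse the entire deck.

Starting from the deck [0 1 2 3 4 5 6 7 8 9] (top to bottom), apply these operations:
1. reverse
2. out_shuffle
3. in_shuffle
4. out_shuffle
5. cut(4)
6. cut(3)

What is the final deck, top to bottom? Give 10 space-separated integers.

After op 1 (reverse): [9 8 7 6 5 4 3 2 1 0]
After op 2 (out_shuffle): [9 4 8 3 7 2 6 1 5 0]
After op 3 (in_shuffle): [2 9 6 4 1 8 5 3 0 7]
After op 4 (out_shuffle): [2 8 9 5 6 3 4 0 1 7]
After op 5 (cut(4)): [6 3 4 0 1 7 2 8 9 5]
After op 6 (cut(3)): [0 1 7 2 8 9 5 6 3 4]

Answer: 0 1 7 2 8 9 5 6 3 4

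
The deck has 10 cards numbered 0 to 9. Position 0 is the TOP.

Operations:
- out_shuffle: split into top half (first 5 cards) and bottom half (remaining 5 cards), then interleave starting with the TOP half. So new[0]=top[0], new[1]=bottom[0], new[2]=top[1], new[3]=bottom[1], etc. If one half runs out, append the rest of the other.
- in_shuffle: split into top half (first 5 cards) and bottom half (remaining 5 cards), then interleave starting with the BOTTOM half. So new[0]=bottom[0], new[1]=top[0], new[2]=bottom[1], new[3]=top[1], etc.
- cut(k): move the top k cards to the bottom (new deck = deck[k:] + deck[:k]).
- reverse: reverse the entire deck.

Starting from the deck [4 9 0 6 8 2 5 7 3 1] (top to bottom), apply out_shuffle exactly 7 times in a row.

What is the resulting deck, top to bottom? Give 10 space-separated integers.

After op 1 (out_shuffle): [4 2 9 5 0 7 6 3 8 1]
After op 2 (out_shuffle): [4 7 2 6 9 3 5 8 0 1]
After op 3 (out_shuffle): [4 3 7 5 2 8 6 0 9 1]
After op 4 (out_shuffle): [4 8 3 6 7 0 5 9 2 1]
After op 5 (out_shuffle): [4 0 8 5 3 9 6 2 7 1]
After op 6 (out_shuffle): [4 9 0 6 8 2 5 7 3 1]
After op 7 (out_shuffle): [4 2 9 5 0 7 6 3 8 1]

Answer: 4 2 9 5 0 7 6 3 8 1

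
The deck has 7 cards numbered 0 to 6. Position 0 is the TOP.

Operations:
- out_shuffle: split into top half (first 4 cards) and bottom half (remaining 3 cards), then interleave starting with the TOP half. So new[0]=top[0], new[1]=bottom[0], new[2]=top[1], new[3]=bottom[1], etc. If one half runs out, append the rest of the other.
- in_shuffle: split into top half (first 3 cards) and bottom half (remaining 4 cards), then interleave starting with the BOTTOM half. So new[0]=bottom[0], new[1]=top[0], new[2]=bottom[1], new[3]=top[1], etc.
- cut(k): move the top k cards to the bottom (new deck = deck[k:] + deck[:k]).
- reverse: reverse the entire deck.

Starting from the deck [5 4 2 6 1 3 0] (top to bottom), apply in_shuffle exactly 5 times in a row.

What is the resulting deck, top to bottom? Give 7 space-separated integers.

After op 1 (in_shuffle): [6 5 1 4 3 2 0]
After op 2 (in_shuffle): [4 6 3 5 2 1 0]
After op 3 (in_shuffle): [5 4 2 6 1 3 0]
After op 4 (in_shuffle): [6 5 1 4 3 2 0]
After op 5 (in_shuffle): [4 6 3 5 2 1 0]

Answer: 4 6 3 5 2 1 0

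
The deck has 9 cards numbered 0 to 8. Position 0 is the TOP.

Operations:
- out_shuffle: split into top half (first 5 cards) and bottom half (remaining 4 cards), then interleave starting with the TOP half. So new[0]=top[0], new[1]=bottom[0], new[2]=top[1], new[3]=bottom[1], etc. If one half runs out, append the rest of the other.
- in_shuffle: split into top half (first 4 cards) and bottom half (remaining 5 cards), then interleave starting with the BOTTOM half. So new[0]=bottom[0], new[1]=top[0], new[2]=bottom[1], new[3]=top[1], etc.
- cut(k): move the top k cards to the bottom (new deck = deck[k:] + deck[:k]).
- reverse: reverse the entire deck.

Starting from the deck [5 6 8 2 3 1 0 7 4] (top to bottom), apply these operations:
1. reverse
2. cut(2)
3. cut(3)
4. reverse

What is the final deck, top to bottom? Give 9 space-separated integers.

Answer: 3 1 0 7 4 5 6 8 2

Derivation:
After op 1 (reverse): [4 7 0 1 3 2 8 6 5]
After op 2 (cut(2)): [0 1 3 2 8 6 5 4 7]
After op 3 (cut(3)): [2 8 6 5 4 7 0 1 3]
After op 4 (reverse): [3 1 0 7 4 5 6 8 2]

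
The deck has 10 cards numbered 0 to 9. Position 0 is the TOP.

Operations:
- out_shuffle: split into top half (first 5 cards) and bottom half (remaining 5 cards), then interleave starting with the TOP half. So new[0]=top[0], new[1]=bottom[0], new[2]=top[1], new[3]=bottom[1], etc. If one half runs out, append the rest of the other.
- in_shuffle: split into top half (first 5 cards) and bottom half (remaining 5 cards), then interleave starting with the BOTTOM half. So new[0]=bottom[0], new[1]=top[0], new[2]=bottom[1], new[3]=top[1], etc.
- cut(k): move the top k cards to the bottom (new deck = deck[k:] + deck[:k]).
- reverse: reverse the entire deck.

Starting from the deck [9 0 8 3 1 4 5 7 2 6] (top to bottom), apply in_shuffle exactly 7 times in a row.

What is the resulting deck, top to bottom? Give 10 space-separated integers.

After op 1 (in_shuffle): [4 9 5 0 7 8 2 3 6 1]
After op 2 (in_shuffle): [8 4 2 9 3 5 6 0 1 7]
After op 3 (in_shuffle): [5 8 6 4 0 2 1 9 7 3]
After op 4 (in_shuffle): [2 5 1 8 9 6 7 4 3 0]
After op 5 (in_shuffle): [6 2 7 5 4 1 3 8 0 9]
After op 6 (in_shuffle): [1 6 3 2 8 7 0 5 9 4]
After op 7 (in_shuffle): [7 1 0 6 5 3 9 2 4 8]

Answer: 7 1 0 6 5 3 9 2 4 8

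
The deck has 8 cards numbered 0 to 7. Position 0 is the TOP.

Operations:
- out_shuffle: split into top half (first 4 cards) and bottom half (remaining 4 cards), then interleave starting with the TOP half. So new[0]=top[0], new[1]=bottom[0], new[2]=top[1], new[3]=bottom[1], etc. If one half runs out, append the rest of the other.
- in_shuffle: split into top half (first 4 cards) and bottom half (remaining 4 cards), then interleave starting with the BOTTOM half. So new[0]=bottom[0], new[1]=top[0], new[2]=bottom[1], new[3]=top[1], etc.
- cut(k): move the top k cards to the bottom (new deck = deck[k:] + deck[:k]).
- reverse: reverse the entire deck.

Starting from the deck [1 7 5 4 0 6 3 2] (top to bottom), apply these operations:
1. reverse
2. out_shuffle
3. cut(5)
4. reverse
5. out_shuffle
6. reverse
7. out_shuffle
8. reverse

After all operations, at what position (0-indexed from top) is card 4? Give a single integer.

After op 1 (reverse): [2 3 6 0 4 5 7 1]
After op 2 (out_shuffle): [2 4 3 5 6 7 0 1]
After op 3 (cut(5)): [7 0 1 2 4 3 5 6]
After op 4 (reverse): [6 5 3 4 2 1 0 7]
After op 5 (out_shuffle): [6 2 5 1 3 0 4 7]
After op 6 (reverse): [7 4 0 3 1 5 2 6]
After op 7 (out_shuffle): [7 1 4 5 0 2 3 6]
After op 8 (reverse): [6 3 2 0 5 4 1 7]
Card 4 is at position 5.

Answer: 5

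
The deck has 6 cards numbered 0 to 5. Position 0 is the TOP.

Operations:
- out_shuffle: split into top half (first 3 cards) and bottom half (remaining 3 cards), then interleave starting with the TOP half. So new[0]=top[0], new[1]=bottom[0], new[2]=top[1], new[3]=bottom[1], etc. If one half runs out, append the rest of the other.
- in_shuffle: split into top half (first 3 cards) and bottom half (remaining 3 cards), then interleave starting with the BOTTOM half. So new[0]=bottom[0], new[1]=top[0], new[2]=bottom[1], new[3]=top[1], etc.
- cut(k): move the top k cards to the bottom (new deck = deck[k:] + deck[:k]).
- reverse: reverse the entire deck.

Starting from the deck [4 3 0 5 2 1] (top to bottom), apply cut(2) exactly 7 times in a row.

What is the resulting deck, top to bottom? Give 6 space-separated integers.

After op 1 (cut(2)): [0 5 2 1 4 3]
After op 2 (cut(2)): [2 1 4 3 0 5]
After op 3 (cut(2)): [4 3 0 5 2 1]
After op 4 (cut(2)): [0 5 2 1 4 3]
After op 5 (cut(2)): [2 1 4 3 0 5]
After op 6 (cut(2)): [4 3 0 5 2 1]
After op 7 (cut(2)): [0 5 2 1 4 3]

Answer: 0 5 2 1 4 3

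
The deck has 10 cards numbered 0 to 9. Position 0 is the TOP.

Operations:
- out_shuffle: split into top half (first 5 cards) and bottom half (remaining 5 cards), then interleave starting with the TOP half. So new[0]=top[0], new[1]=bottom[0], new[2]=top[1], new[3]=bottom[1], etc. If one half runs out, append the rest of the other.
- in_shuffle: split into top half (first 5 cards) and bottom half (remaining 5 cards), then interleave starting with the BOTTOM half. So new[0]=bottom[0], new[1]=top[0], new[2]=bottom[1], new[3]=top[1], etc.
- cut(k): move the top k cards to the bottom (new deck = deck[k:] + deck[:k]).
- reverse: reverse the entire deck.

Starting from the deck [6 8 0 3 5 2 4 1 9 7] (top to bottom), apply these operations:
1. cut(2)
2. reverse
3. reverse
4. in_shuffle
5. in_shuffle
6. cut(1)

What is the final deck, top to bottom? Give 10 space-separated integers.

After op 1 (cut(2)): [0 3 5 2 4 1 9 7 6 8]
After op 2 (reverse): [8 6 7 9 1 4 2 5 3 0]
After op 3 (reverse): [0 3 5 2 4 1 9 7 6 8]
After op 4 (in_shuffle): [1 0 9 3 7 5 6 2 8 4]
After op 5 (in_shuffle): [5 1 6 0 2 9 8 3 4 7]
After op 6 (cut(1)): [1 6 0 2 9 8 3 4 7 5]

Answer: 1 6 0 2 9 8 3 4 7 5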